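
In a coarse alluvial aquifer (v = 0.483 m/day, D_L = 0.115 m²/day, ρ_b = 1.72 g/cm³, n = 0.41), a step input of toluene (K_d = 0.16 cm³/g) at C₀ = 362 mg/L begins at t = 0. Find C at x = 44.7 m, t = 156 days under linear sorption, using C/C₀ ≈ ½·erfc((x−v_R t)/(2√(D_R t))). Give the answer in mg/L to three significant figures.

193 mg/L

Retardation factor R = 1 + ρ_b·K_d/n = 1 + 1.72 × 0.16/0.41 = 1.671.
Sorption retards both mechanisms: v_R = v/R = 0.2890 m/day, D_R = D/R = 0.06882 m²/day.
v_R·t = 0.2890 × 156 = 45.084 m; 2√(D_R t) = 6.553 m; argument = (44.7 − 45.084)/6.553 = -0.05860.
C = C₀ × ½·erfc(-0.05860) = 362 × 0.5330 = 193 mg/L.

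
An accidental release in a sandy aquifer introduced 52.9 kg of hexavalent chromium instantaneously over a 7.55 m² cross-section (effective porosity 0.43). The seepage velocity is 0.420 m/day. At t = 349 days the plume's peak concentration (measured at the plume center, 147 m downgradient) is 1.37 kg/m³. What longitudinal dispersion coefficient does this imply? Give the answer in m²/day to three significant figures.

0.0323 m²/day

At the plume center C_max = M/(n_e·A·√(4πDt)), so D = M²/(4πt·(n_e·A·C_max)²).
n_e·A·C_max = 0.43 × 7.55 × 1.37 = 4.448 kg/m.
D = 52.9²/(4π × 349 × 4.448²) = 0.0323 m²/day.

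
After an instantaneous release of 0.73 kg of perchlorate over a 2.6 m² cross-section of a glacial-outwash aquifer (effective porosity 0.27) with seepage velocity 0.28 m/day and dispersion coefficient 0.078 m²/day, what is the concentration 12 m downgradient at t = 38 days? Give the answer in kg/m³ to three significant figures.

For an instantaneous plane source, C(x,t) = M/(n_e·A·√(4πDt)) · exp(−(x−vt)²/(4Dt)), with n_e·A the pore (flow) area.
Plume center vt = 0.28 × 38 = 10.64 m, so the well at 12 m is 1.36 m downgradient of the peak.
√(4πDt) = 6.103 m, giving peak height M/(n_e·A·√(4πDt)) = 0.73/(0.27 × 2.6 × 6.103) = 0.1704 kg/m³.
(x−vt)²/(4Dt) = (1.36)²/(4 × 0.078 × 38) = 0.1560; exp(−0.1560) = 0.8556.
C = 0.1704 × 0.8556 = 0.146 kg/m³.

0.146 kg/m³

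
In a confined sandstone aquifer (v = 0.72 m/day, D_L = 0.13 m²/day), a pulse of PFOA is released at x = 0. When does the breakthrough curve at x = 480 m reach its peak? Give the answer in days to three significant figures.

For the 1D instantaneous-source solution, setting ∂C/∂t = 0 at fixed x gives v²t² + 2Dt − x² = 0, so t = (√(D² + v²x²) − D)/v².
√(D² + v²x²) = √(0.13² + 0.72² × 480²) = 345.6; v² = 0.5184.
t = (345.6 − 0.13)/0.5184 = 666 days (vs. the pure-advection estimate x/v = 667 d).

666 days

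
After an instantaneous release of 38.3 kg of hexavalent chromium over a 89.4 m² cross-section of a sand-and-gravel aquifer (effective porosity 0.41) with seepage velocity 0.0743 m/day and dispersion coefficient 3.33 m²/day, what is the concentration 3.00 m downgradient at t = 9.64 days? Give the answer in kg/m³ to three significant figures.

For an instantaneous plane source, C(x,t) = M/(n_e·A·√(4πDt)) · exp(−(x−vt)²/(4Dt)), with n_e·A the pore (flow) area.
Plume center vt = 0.0743 × 9.64 = 0.716252 m, so the well at 3.00 m is 2.283748 m downgradient of the peak.
√(4πDt) = 20.08 m, giving peak height M/(n_e·A·√(4πDt)) = 38.3/(0.41 × 89.4 × 20.08) = 0.05204 kg/m³.
(x−vt)²/(4Dt) = (2.283748)²/(4 × 3.33 × 9.64) = 0.04062; exp(−0.04062) = 0.9602.
C = 0.05204 × 0.9602 = 0.0500 kg/m³.

0.0500 kg/m³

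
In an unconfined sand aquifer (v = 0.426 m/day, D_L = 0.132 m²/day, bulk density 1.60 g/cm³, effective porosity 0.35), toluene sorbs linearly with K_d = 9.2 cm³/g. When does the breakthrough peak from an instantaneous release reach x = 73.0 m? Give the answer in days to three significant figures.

7350 days

Retardation factor R = 1 + ρ_b·K_d/n = 1 + 1.60 × 9.2/0.35 = 43.06.
Sorption retards both mechanisms: v_R = v/R = 0.009893 m/day, D_R = D/R = 0.003065 m²/day.
Peak time from v_R²t² + 2D_R t − x² = 0: t = (√(D_R² + v_R²x²) − D_R)/v_R².
√(D_R² + v_R²x²) = √(0.003065² + 0.009893² × 73.0²) = 0.7222; v_R² = 9.787e-05.
t = (0.7222 − 0.003065)/9.787e-05 = 7350 days.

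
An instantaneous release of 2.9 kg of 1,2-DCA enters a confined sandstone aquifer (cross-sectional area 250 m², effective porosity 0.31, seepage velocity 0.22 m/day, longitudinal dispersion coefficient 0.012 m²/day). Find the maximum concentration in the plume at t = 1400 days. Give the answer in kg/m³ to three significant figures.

The peak of an instantaneous 1D plume sits at x = vt; there the Gaussian factor is 1 and C_max = M/(n_e·A·√(4πDt)), where n_e·A is the pore area the mass is dissolved in.
√(4πDt) = √(4π × 0.012 × 1400) = 14.53 m, so C_max = 2.9/(0.31 × 250 × 14.53) = 0.00258 kg/m³.

0.00258 kg/m³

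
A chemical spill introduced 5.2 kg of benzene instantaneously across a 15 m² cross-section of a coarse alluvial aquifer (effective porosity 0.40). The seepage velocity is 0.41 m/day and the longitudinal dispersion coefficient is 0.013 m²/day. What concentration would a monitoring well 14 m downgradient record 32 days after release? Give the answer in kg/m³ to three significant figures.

0.238 kg/m³

For an instantaneous plane source, C(x,t) = M/(n_e·A·√(4πDt)) · exp(−(x−vt)²/(4Dt)), with n_e·A the pore (flow) area.
Plume center vt = 0.41 × 32 = 13.12 m, so the well at 14 m is 0.88 m downgradient of the peak.
√(4πDt) = 2.286 m, giving peak height M/(n_e·A·√(4πDt)) = 5.2/(0.40 × 15 × 2.286) = 0.3791 kg/m³.
(x−vt)²/(4Dt) = (0.88)²/(4 × 0.013 × 32) = 0.4654; exp(−0.4654) = 0.6279.
C = 0.3791 × 0.6279 = 0.238 kg/m³.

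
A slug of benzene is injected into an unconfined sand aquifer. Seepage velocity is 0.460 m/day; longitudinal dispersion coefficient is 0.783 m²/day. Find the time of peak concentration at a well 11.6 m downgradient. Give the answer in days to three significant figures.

21.8 days

For the 1D instantaneous-source solution, setting ∂C/∂t = 0 at fixed x gives v²t² + 2Dt − x² = 0, so t = (√(D² + v²x²) − D)/v².
√(D² + v²x²) = √(0.783² + 0.460² × 11.6²) = 5.393; v² = 0.2116.
t = (5.393 − 0.783)/0.2116 = 21.8 days (vs. the pure-advection estimate x/v = 25.2 d).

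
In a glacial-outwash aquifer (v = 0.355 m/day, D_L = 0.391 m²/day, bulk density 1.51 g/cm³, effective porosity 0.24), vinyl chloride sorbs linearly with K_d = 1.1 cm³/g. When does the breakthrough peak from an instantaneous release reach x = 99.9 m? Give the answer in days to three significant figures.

2200 days

Retardation factor R = 1 + ρ_b·K_d/n = 1 + 1.51 × 1.1/0.24 = 7.921.
Sorption retards both mechanisms: v_R = v/R = 0.04482 m/day, D_R = D/R = 0.04936 m²/day.
Peak time from v_R²t² + 2D_R t − x² = 0: t = (√(D_R² + v_R²x²) − D_R)/v_R².
√(D_R² + v_R²x²) = √(0.04936² + 0.04482² × 99.9²) = 4.478; v_R² = 0.002009.
t = (4.478 − 0.04936)/0.002009 = 2200 days.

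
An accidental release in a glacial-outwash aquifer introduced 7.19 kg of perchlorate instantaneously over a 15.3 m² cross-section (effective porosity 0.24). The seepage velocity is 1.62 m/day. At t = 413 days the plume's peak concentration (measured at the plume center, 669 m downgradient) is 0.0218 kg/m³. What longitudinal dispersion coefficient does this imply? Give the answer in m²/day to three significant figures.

At the plume center C_max = M/(n_e·A·√(4πDt)), so D = M²/(4πt·(n_e·A·C_max)²).
n_e·A·C_max = 0.24 × 15.3 × 0.0218 = 0.08005 kg/m.
D = 7.19²/(4π × 413 × 0.08005²) = 1.55 m²/day.

1.55 m²/day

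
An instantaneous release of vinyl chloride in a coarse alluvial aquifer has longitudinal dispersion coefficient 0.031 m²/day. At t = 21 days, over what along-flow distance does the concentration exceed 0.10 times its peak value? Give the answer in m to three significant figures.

The plume is Gaussian with σ = √(2Dt) = √(2 × 0.031 × 21) = 1.141 m.
C/C_peak = exp(−Δx²/(2σ²)) = 0.10 ⇒ Δx = σ·√(−2 ln 0.10) = 1.141 × 2.146 = 2.449 m.
Width = 2Δx = 4.90 m.

4.90 m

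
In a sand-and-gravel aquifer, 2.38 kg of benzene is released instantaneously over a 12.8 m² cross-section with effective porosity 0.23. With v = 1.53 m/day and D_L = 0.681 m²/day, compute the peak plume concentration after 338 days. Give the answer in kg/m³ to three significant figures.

The peak of an instantaneous 1D plume sits at x = vt; there the Gaussian factor is 1 and C_max = M/(n_e·A·√(4πDt)), where n_e·A is the pore area the mass is dissolved in.
√(4πDt) = √(4π × 0.681 × 338) = 53.78 m, so C_max = 2.38/(0.23 × 12.8 × 53.78) = 0.0150 kg/m³.

0.0150 kg/m³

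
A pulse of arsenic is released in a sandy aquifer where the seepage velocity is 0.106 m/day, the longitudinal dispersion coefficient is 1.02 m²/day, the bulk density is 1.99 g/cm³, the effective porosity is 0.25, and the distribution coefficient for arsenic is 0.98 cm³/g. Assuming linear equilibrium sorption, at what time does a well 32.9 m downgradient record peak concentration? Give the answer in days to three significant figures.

2050 days

Retardation factor R = 1 + ρ_b·K_d/n = 1 + 1.99 × 0.98/0.25 = 8.801.
Sorption retards both mechanisms: v_R = v/R = 0.01204 m/day, D_R = D/R = 0.1159 m²/day.
Peak time from v_R²t² + 2D_R t − x² = 0: t = (√(D_R² + v_R²x²) − D_R)/v_R².
√(D_R² + v_R²x²) = √(0.1159² + 0.01204² × 32.9²) = 0.4127; v_R² = 0.0001450.
t = (0.4127 − 0.1159)/0.0001450 = 2050 days.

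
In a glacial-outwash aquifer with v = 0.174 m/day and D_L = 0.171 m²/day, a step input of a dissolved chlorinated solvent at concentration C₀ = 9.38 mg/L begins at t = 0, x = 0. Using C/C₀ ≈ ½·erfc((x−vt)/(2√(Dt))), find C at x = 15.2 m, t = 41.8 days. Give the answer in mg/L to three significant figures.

For a continuous step input, C/C₀ ≈ ½·erfc((x−vt)/(2√(Dt))).
vt = 0.174 × 41.8 = 7.2732 m and 2√(Dt) = 2√(0.171 × 41.8) = 5.347 m.
Argument (x−vt)/(2√(Dt)) = (15.2 − 7.2732)/5.347 = 1.482; ½·erfc(1.482) = 0.01805.
C = 9.38 × 0.01805 = 0.169 mg/L.

0.169 mg/L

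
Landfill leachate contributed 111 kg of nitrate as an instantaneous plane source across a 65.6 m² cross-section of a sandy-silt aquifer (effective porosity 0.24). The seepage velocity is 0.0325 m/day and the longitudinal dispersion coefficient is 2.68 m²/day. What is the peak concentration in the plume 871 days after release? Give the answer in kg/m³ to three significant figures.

0.0412 kg/m³

The peak of an instantaneous 1D plume sits at x = vt; there the Gaussian factor is 1 and C_max = M/(n_e·A·√(4πDt)), where n_e·A is the pore area the mass is dissolved in.
√(4πDt) = √(4π × 2.68 × 871) = 171.3 m, so C_max = 111/(0.24 × 65.6 × 171.3) = 0.0412 kg/m³.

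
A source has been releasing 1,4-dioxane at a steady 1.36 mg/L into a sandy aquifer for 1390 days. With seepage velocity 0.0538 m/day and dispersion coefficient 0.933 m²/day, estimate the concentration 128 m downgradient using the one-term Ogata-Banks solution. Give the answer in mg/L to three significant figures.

For a continuous step input, C/C₀ ≈ ½·erfc((x−vt)/(2√(Dt))).
vt = 0.0538 × 1390 = 74.782 m and 2√(Dt) = 2√(0.933 × 1390) = 72.02 m.
Argument (x−vt)/(2√(Dt)) = (128 − 74.782)/72.02 = 0.7389; ½·erfc(0.7389) = 0.1480.
C = 1.36 × 0.1480 = 0.201 mg/L.

0.201 mg/L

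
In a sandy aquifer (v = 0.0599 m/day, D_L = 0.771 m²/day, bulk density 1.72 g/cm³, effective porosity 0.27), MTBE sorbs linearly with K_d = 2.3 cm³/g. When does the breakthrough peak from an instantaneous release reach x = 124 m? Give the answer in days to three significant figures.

29200 days

Retardation factor R = 1 + ρ_b·K_d/n = 1 + 1.72 × 2.3/0.27 = 15.65.
Sorption retards both mechanisms: v_R = v/R = 0.003827 m/day, D_R = D/R = 0.04927 m²/day.
Peak time from v_R²t² + 2D_R t − x² = 0: t = (√(D_R² + v_R²x²) − D_R)/v_R².
√(D_R² + v_R²x²) = √(0.04927² + 0.003827² × 124²) = 0.4771; v_R² = 1.465e-05.
t = (0.4771 − 0.04927)/1.465e-05 = 29200 days.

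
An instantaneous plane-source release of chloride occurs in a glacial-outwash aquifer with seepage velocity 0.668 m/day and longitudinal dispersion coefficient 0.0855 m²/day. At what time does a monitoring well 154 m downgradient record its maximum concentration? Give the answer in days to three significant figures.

230 days

For the 1D instantaneous-source solution, setting ∂C/∂t = 0 at fixed x gives v²t² + 2Dt − x² = 0, so t = (√(D² + v²x²) − D)/v².
√(D² + v²x²) = √(0.0855² + 0.668² × 154²) = 102.9; v² = 0.446224.
t = (102.9 − 0.0855)/0.446224 = 230 days (vs. the pure-advection estimate x/v = 231 d).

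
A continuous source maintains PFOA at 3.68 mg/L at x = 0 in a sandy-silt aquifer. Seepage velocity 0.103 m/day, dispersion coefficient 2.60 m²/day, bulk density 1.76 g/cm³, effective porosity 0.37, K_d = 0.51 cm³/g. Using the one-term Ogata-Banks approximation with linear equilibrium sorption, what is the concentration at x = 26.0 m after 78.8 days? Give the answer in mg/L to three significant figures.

0.0565 mg/L

Retardation factor R = 1 + ρ_b·K_d/n = 1 + 1.76 × 0.51/0.37 = 3.426.
Sorption retards both mechanisms: v_R = v/R = 0.03006 m/day, D_R = D/R = 0.7589 m²/day.
v_R·t = 0.03006 × 78.8 = 2.368728 m; 2√(D_R t) = 15.47 m; argument = (26.0 − 2.368728)/15.47 = 1.528.
C = C₀ × ½·erfc(1.528) = 3.68 × 0.01535 = 0.0565 mg/L.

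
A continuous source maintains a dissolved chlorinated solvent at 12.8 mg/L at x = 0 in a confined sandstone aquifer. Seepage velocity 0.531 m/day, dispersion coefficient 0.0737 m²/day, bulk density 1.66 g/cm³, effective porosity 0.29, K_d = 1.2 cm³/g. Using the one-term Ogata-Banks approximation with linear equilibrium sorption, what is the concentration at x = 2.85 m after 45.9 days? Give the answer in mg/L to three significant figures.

7.75 mg/L

Retardation factor R = 1 + ρ_b·K_d/n = 1 + 1.66 × 1.2/0.29 = 7.869.
Sorption retards both mechanisms: v_R = v/R = 0.06748 m/day, D_R = D/R = 0.009366 m²/day.
v_R·t = 0.06748 × 45.9 = 3.097332 m; 2√(D_R t) = 1.311 m; argument = (2.85 − 3.097332)/1.311 = -0.1887.
C = C₀ × ½·erfc(-0.1887) = 12.8 × 0.6052 = 7.75 mg/L.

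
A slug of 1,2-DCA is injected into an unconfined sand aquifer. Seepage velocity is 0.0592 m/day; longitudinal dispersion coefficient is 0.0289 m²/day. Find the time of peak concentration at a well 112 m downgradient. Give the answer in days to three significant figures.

1880 days

For the 1D instantaneous-source solution, setting ∂C/∂t = 0 at fixed x gives v²t² + 2Dt − x² = 0, so t = (√(D² + v²x²) − D)/v².
√(D² + v²x²) = √(0.0289² + 0.0592² × 112²) = 6.630; v² = 0.00350464.
t = (6.630 − 0.0289)/0.00350464 = 1880 days (vs. the pure-advection estimate x/v = 1890 d).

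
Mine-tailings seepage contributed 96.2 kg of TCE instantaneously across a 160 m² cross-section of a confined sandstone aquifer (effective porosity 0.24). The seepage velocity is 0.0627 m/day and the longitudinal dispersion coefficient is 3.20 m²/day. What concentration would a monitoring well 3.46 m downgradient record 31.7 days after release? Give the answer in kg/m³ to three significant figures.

0.0698 kg/m³

For an instantaneous plane source, C(x,t) = M/(n_e·A·√(4πDt)) · exp(−(x−vt)²/(4Dt)), with n_e·A the pore (flow) area.
Plume center vt = 0.0627 × 31.7 = 1.98759 m, so the well at 3.46 m is 1.47241 m downgradient of the peak.
√(4πDt) = 35.70 m, giving peak height M/(n_e·A·√(4πDt)) = 96.2/(0.24 × 160 × 35.70) = 0.07017 kg/m³.
(x−vt)²/(4Dt) = (1.47241)²/(4 × 3.20 × 31.7) = 0.005343; exp(−0.005343) = 0.9947.
C = 0.07017 × 0.9947 = 0.0698 kg/m³.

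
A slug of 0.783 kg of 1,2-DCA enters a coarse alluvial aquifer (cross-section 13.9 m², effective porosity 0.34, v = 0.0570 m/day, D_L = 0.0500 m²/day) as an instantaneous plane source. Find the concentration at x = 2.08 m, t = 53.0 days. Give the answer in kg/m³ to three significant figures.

For an instantaneous plane source, C(x,t) = M/(n_e·A·√(4πDt)) · exp(−(x−vt)²/(4Dt)), with n_e·A the pore (flow) area.
Plume center vt = 0.0570 × 53.0 = 3.021 m, so the well at 2.08 m is 0.941 m upgradient of the peak.
√(4πDt) = 5.771 m, giving peak height M/(n_e·A·√(4πDt)) = 0.783/(0.34 × 13.9 × 5.771) = 0.02871 kg/m³.
(x−vt)²/(4Dt) = (-0.941)²/(4 × 0.0500 × 53.0) = 0.08354; exp(−0.08354) = 0.9199.
C = 0.02871 × 0.9199 = 0.0264 kg/m³.

0.0264 kg/m³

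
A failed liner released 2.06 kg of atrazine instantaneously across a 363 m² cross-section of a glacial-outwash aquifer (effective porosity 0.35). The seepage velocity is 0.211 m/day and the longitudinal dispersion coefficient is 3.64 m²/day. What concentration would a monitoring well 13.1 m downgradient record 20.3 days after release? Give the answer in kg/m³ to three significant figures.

0.000409 kg/m³

For an instantaneous plane source, C(x,t) = M/(n_e·A·√(4πDt)) · exp(−(x−vt)²/(4Dt)), with n_e·A the pore (flow) area.
Plume center vt = 0.211 × 20.3 = 4.2833 m, so the well at 13.1 m is 8.8167 m downgradient of the peak.
√(4πDt) = 30.47 m, giving peak height M/(n_e·A·√(4πDt)) = 2.06/(0.35 × 363 × 30.47) = 0.0005321 kg/m³.
(x−vt)²/(4Dt) = (8.8167)²/(4 × 3.64 × 20.3) = 0.2630; exp(−0.2630) = 0.7687.
C = 0.0005321 × 0.7687 = 0.000409 kg/m³.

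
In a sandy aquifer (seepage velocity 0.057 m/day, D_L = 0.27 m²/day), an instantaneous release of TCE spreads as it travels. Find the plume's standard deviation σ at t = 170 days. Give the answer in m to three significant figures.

Dispersive spreading gives a Gaussian with σ² = 2Dt; advection only shifts the center.
σ = √(2 × 0.27 × 170) = 9.58 m.

9.58 m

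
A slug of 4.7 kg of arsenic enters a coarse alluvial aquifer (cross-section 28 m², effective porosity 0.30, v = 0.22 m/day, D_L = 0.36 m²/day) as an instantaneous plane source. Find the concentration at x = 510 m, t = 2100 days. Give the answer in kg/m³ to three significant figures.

For an instantaneous plane source, C(x,t) = M/(n_e·A·√(4πDt)) · exp(−(x−vt)²/(4Dt)), with n_e·A the pore (flow) area.
Plume center vt = 0.22 × 2100 = 462 m, so the well at 510 m is 48 m downgradient of the peak.
√(4πDt) = 97.47 m, giving peak height M/(n_e·A·√(4πDt)) = 4.7/(0.30 × 28 × 97.47) = 0.005740 kg/m³.
(x−vt)²/(4Dt) = (48)²/(4 × 0.36 × 2100) = 0.7619; exp(−0.7619) = 0.4668.
C = 0.005740 × 0.4668 = 0.00268 kg/m³.

0.00268 kg/m³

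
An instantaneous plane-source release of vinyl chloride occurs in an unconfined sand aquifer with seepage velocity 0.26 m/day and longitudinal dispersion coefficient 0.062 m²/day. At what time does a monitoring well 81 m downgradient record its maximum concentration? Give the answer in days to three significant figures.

311 days

For the 1D instantaneous-source solution, setting ∂C/∂t = 0 at fixed x gives v²t² + 2Dt − x² = 0, so t = (√(D² + v²x²) − D)/v².
√(D² + v²x²) = √(0.062² + 0.26² × 81²) = 21.06; v² = 0.0676.
t = (21.06 − 0.062)/0.0676 = 311 days (vs. the pure-advection estimate x/v = 312 d).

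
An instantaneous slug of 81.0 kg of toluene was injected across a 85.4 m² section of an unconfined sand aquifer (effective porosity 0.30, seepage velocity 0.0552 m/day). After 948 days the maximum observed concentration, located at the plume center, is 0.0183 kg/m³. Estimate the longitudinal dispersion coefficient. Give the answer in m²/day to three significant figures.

At the plume center C_max = M/(n_e·A·√(4πDt)), so D = M²/(4πt·(n_e·A·C_max)²).
n_e·A·C_max = 0.30 × 85.4 × 0.0183 = 0.4688 kg/m.
D = 81.0²/(4π × 948 × 0.4688²) = 2.51 m²/day.

2.51 m²/day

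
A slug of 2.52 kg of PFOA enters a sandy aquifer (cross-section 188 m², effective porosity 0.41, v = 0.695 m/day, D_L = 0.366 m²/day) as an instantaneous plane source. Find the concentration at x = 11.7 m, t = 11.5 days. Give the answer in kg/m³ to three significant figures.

For an instantaneous plane source, C(x,t) = M/(n_e·A·√(4πDt)) · exp(−(x−vt)²/(4Dt)), with n_e·A the pore (flow) area.
Plume center vt = 0.695 × 11.5 = 7.9925 m, so the well at 11.7 m is 3.7075 m downgradient of the peak.
√(4πDt) = 7.273 m, giving peak height M/(n_e·A·√(4πDt)) = 2.52/(0.41 × 188 × 7.273) = 0.004495 kg/m³.
(x−vt)²/(4Dt) = (3.7075)²/(4 × 0.366 × 11.5) = 0.8164; exp(−0.8164) = 0.4420.
C = 0.004495 × 0.4420 = 0.00199 kg/m³.

0.00199 kg/m³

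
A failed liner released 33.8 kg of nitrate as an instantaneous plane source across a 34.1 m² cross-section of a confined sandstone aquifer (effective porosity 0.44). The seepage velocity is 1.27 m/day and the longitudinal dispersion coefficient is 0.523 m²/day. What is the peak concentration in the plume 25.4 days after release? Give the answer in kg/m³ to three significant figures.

The peak of an instantaneous 1D plume sits at x = vt; there the Gaussian factor is 1 and C_max = M/(n_e·A·√(4πDt)), where n_e·A is the pore area the mass is dissolved in.
√(4πDt) = √(4π × 0.523 × 25.4) = 12.92 m, so C_max = 33.8/(0.44 × 34.1 × 12.92) = 0.174 kg/m³.

0.174 kg/m³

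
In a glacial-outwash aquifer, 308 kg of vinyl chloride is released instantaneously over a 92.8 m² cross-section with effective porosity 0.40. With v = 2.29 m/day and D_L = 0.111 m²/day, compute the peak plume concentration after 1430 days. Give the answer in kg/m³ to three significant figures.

0.186 kg/m³

The peak of an instantaneous 1D plume sits at x = vt; there the Gaussian factor is 1 and C_max = M/(n_e·A·√(4πDt)), where n_e·A is the pore area the mass is dissolved in.
√(4πDt) = √(4π × 0.111 × 1430) = 44.66 m, so C_max = 308/(0.40 × 92.8 × 44.66) = 0.186 kg/m³.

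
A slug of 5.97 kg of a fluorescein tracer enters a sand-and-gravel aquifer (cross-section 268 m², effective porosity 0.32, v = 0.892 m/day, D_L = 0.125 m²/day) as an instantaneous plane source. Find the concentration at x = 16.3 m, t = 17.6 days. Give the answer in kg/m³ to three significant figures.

0.0127 kg/m³

For an instantaneous plane source, C(x,t) = M/(n_e·A·√(4πDt)) · exp(−(x−vt)²/(4Dt)), with n_e·A the pore (flow) area.
Plume center vt = 0.892 × 17.6 = 15.6992 m, so the well at 16.3 m is 0.6008 m downgradient of the peak.
√(4πDt) = 5.258 m, giving peak height M/(n_e·A·√(4πDt)) = 5.97/(0.32 × 268 × 5.258) = 0.01324 kg/m³.
(x−vt)²/(4Dt) = (0.6008)²/(4 × 0.125 × 17.6) = 0.04102; exp(−0.04102) = 0.9598.
C = 0.01324 × 0.9598 = 0.0127 kg/m³.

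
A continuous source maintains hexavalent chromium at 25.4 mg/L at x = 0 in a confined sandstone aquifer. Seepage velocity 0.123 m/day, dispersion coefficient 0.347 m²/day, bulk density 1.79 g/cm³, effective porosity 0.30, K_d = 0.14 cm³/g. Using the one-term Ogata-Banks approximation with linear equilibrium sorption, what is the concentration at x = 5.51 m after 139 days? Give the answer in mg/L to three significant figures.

17.8 mg/L

Retardation factor R = 1 + ρ_b·K_d/n = 1 + 1.79 × 0.14/0.30 = 1.835.
Sorption retards both mechanisms: v_R = v/R = 0.06703 m/day, D_R = D/R = 0.1891 m²/day.
v_R·t = 0.06703 × 139 = 9.31717 m; 2√(D_R t) = 10.25 m; argument = (5.51 − 9.31717)/10.25 = -0.3714.
C = C₀ × ½·erfc(-0.3714) = 25.4 × 0.7003 = 17.8 mg/L.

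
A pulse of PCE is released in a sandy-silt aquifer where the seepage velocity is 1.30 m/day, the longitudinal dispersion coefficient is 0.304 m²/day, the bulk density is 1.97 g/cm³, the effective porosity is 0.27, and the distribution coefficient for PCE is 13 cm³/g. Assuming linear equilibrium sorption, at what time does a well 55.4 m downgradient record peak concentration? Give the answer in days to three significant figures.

Retardation factor R = 1 + ρ_b·K_d/n = 1 + 1.97 × 13/0.27 = 95.85.
Sorption retards both mechanisms: v_R = v/R = 0.01356 m/day, D_R = D/R = 0.003172 m²/day.
Peak time from v_R²t² + 2D_R t − x² = 0: t = (√(D_R² + v_R²x²) − D_R)/v_R².
√(D_R² + v_R²x²) = √(0.003172² + 0.01356² × 55.4²) = 0.7512; v_R² = 0.0001839.
t = (0.7512 − 0.003172)/0.0001839 = 4070 days.

4070 days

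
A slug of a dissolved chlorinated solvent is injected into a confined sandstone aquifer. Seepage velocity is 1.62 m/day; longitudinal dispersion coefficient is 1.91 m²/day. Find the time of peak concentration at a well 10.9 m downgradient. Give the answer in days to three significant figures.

6.04 days

For the 1D instantaneous-source solution, setting ∂C/∂t = 0 at fixed x gives v²t² + 2Dt − x² = 0, so t = (√(D² + v²x²) − D)/v².
√(D² + v²x²) = √(1.91² + 1.62² × 10.9²) = 17.76; v² = 2.6244.
t = (17.76 − 1.91)/2.6244 = 6.04 days (vs. the pure-advection estimate x/v = 6.73 d).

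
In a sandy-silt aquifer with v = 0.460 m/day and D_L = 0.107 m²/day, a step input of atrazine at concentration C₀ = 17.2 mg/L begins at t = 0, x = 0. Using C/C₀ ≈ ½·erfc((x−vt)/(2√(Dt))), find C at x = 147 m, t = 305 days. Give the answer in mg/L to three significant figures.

3.50 mg/L

For a continuous step input, C/C₀ ≈ ½·erfc((x−vt)/(2√(Dt))).
vt = 0.460 × 305 = 140.3 m and 2√(Dt) = 2√(0.107 × 305) = 11.43 m.
Argument (x−vt)/(2√(Dt)) = (147 − 140.3)/11.43 = 0.5862; ½·erfc(0.5862) = 0.2035.
C = 17.2 × 0.2035 = 3.50 mg/L.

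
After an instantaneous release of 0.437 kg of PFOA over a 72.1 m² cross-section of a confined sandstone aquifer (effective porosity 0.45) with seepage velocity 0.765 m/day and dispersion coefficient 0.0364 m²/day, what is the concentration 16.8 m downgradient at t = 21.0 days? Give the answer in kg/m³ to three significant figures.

0.00364 kg/m³

For an instantaneous plane source, C(x,t) = M/(n_e·A·√(4πDt)) · exp(−(x−vt)²/(4Dt)), with n_e·A the pore (flow) area.
Plume center vt = 0.765 × 21.0 = 16.065 m, so the well at 16.8 m is 0.735 m downgradient of the peak.
√(4πDt) = 3.099 m, giving peak height M/(n_e·A·√(4πDt)) = 0.437/(0.45 × 72.1 × 3.099) = 0.004346 kg/m³.
(x−vt)²/(4Dt) = (0.735)²/(4 × 0.0364 × 21.0) = 0.1767; exp(−0.1767) = 0.8380.
C = 0.004346 × 0.8380 = 0.00364 kg/m³.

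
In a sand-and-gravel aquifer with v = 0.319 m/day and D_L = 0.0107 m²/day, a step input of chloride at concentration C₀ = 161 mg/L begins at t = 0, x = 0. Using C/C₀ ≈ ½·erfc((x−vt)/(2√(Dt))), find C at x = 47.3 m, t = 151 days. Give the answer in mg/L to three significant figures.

110 mg/L

For a continuous step input, C/C₀ ≈ ½·erfc((x−vt)/(2√(Dt))).
vt = 0.319 × 151 = 48.169 m and 2√(Dt) = 2√(0.0107 × 151) = 2.542 m.
Argument (x−vt)/(2√(Dt)) = (47.3 − 48.169)/2.542 = -0.3419; ½·erfc(-0.3419) = 0.6856.
C = 161 × 0.6856 = 110 mg/L.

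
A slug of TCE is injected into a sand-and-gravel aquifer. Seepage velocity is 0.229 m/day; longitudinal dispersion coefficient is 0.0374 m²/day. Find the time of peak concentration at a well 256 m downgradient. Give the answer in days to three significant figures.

1120 days

For the 1D instantaneous-source solution, setting ∂C/∂t = 0 at fixed x gives v²t² + 2Dt − x² = 0, so t = (√(D² + v²x²) − D)/v².
√(D² + v²x²) = √(0.0374² + 0.229² × 256²) = 58.62; v² = 0.052441.
t = (58.62 − 0.0374)/0.052441 = 1120 days (vs. the pure-advection estimate x/v = 1120 d).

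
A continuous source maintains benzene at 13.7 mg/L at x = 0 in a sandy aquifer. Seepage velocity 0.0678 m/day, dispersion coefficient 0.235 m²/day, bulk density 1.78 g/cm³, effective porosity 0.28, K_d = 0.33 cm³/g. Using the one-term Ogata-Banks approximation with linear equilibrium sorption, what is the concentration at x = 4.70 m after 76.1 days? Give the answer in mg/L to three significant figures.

2.55 mg/L

Retardation factor R = 1 + ρ_b·K_d/n = 1 + 1.78 × 0.33/0.28 = 3.098.
Sorption retards both mechanisms: v_R = v/R = 0.02189 m/day, D_R = D/R = 0.07586 m²/day.
v_R·t = 0.02189 × 76.1 = 1.665829 m; 2√(D_R t) = 4.805 m; argument = (4.70 − 1.665829)/4.805 = 0.6315.
C = C₀ × ½·erfc(0.6315) = 13.7 × 0.1859 = 2.55 mg/L.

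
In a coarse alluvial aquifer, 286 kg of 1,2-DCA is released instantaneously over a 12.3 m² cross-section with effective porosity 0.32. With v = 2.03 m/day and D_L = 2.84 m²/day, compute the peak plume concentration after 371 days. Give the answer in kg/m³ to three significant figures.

0.631 kg/m³

The peak of an instantaneous 1D plume sits at x = vt; there the Gaussian factor is 1 and C_max = M/(n_e·A·√(4πDt)), where n_e·A is the pore area the mass is dissolved in.
√(4πDt) = √(4π × 2.84 × 371) = 115.1 m, so C_max = 286/(0.32 × 12.3 × 115.1) = 0.631 kg/m³.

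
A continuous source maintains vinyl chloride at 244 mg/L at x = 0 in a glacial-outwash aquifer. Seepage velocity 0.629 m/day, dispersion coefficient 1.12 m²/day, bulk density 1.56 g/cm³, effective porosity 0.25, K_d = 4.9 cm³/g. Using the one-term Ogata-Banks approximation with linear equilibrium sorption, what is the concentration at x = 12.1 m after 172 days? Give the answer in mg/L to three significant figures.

1.59 mg/L

Retardation factor R = 1 + ρ_b·K_d/n = 1 + 1.56 × 4.9/0.25 = 31.58.
Sorption retards both mechanisms: v_R = v/R = 0.01992 m/day, D_R = D/R = 0.03547 m²/day.
v_R·t = 0.01992 × 172 = 3.42624 m; 2√(D_R t) = 4.940 m; argument = (12.1 − 3.42624)/4.940 = 1.756.
C = C₀ × ½·erfc(1.756) = 244 × 0.006507 = 1.59 mg/L.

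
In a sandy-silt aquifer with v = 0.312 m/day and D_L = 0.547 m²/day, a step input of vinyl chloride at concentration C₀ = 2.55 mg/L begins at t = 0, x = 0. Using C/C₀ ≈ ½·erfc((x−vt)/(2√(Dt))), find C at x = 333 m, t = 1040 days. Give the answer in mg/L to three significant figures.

For a continuous step input, C/C₀ ≈ ½·erfc((x−vt)/(2√(Dt))).
vt = 0.312 × 1040 = 324.48 m and 2√(Dt) = 2√(0.547 × 1040) = 47.70 m.
Argument (x−vt)/(2√(Dt)) = (333 − 324.48)/47.70 = 0.1786; ½·erfc(0.1786) = 0.4003.
C = 2.55 × 0.4003 = 1.02 mg/L.

1.02 mg/L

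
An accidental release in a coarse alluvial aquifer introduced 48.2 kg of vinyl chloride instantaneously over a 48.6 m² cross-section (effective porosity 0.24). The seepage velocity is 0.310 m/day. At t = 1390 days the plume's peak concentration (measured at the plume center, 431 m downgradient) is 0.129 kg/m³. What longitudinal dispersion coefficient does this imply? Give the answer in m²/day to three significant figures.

At the plume center C_max = M/(n_e·A·√(4πDt)), so D = M²/(4πt·(n_e·A·C_max)²).
n_e·A·C_max = 0.24 × 48.6 × 0.129 = 1.505 kg/m.
D = 48.2²/(4π × 1390 × 1.505²) = 0.0587 m²/day.

0.0587 m²/day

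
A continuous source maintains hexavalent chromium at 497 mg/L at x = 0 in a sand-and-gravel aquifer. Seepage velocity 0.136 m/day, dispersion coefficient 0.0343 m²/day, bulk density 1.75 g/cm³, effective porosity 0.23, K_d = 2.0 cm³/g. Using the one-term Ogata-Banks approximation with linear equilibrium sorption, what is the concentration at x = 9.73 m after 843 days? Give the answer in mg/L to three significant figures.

39.5 mg/L

Retardation factor R = 1 + ρ_b·K_d/n = 1 + 1.75 × 2.0/0.23 = 16.22.
Sorption retards both mechanisms: v_R = v/R = 0.008385 m/day, D_R = D/R = 0.002115 m²/day.
v_R·t = 0.008385 × 843 = 7.068555 m; 2√(D_R t) = 2.671 m; argument = (9.73 − 7.068555)/2.671 = 0.9964.
C = C₀ × ½·erfc(0.9964) = 497 × 0.07940 = 39.5 mg/L.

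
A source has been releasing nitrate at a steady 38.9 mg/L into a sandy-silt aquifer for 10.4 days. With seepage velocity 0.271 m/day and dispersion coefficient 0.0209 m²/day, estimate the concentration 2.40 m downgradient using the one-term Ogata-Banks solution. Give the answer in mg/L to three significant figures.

For a continuous step input, C/C₀ ≈ ½·erfc((x−vt)/(2√(Dt))).
vt = 0.271 × 10.4 = 2.8184 m and 2√(Dt) = 2√(0.0209 × 10.4) = 0.9324 m.
Argument (x−vt)/(2√(Dt)) = (2.40 − 2.8184)/0.9324 = -0.4487; ½·erfc(-0.4487) = 0.7371.
C = 38.9 × 0.7371 = 28.7 mg/L.

28.7 mg/L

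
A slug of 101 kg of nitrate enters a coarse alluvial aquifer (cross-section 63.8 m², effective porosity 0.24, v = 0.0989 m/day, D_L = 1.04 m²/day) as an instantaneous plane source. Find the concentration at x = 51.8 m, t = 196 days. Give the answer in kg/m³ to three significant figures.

For an instantaneous plane source, C(x,t) = M/(n_e·A·√(4πDt)) · exp(−(x−vt)²/(4Dt)), with n_e·A the pore (flow) area.
Plume center vt = 0.0989 × 196 = 19.3844 m, so the well at 51.8 m is 32.4156 m downgradient of the peak.
√(4πDt) = 50.61 m, giving peak height M/(n_e·A·√(4πDt)) = 101/(0.24 × 63.8 × 50.61) = 0.1303 kg/m³.
(x−vt)²/(4Dt) = (32.4156)²/(4 × 1.04 × 196) = 1.289; exp(−1.289) = 0.2755.
C = 0.1303 × 0.2755 = 0.0359 kg/m³.

0.0359 kg/m³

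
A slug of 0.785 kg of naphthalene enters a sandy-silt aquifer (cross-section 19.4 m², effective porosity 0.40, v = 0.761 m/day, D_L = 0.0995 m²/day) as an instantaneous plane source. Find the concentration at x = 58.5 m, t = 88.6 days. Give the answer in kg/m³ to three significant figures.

0.00100 kg/m³

For an instantaneous plane source, C(x,t) = M/(n_e·A·√(4πDt)) · exp(−(x−vt)²/(4Dt)), with n_e·A the pore (flow) area.
Plume center vt = 0.761 × 88.6 = 67.4246 m, so the well at 58.5 m is 8.9246 m upgradient of the peak.
√(4πDt) = 10.53 m, giving peak height M/(n_e·A·√(4πDt)) = 0.785/(0.40 × 19.4 × 10.53) = 0.009607 kg/m³.
(x−vt)²/(4Dt) = (-8.9246)²/(4 × 0.0995 × 88.6) = 2.259; exp(−2.259) = 0.1045.
C = 0.009607 × 0.1045 = 0.00100 kg/m³.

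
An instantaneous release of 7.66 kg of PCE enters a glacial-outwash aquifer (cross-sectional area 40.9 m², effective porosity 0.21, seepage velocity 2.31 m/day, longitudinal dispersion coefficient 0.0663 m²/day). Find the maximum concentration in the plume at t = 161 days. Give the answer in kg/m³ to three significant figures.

0.0770 kg/m³

The peak of an instantaneous 1D plume sits at x = vt; there the Gaussian factor is 1 and C_max = M/(n_e·A·√(4πDt)), where n_e·A is the pore area the mass is dissolved in.
√(4πDt) = √(4π × 0.0663 × 161) = 11.58 m, so C_max = 7.66/(0.21 × 40.9 × 11.58) = 0.0770 kg/m³.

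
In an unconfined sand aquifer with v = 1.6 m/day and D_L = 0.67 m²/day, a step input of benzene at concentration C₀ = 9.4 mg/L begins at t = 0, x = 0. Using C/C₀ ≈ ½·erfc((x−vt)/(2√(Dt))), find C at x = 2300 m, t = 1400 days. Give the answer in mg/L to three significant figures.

For a continuous step input, C/C₀ ≈ ½·erfc((x−vt)/(2√(Dt))).
vt = 1.6 × 1400 = 2240 m and 2√(Dt) = 2√(0.67 × 1400) = 61.25 m.
Argument (x−vt)/(2√(Dt)) = (2300 − 2240)/61.25 = 0.9796; ½·erfc(0.9796) = 0.08297.
C = 9.4 × 0.08297 = 0.780 mg/L.

0.780 mg/L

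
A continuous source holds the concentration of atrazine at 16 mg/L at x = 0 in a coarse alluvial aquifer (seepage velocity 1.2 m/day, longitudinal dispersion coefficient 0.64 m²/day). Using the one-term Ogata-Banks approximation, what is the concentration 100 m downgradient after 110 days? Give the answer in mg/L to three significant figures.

15.9 mg/L

For a continuous step input, C/C₀ ≈ ½·erfc((x−vt)/(2√(Dt))).
vt = 1.2 × 110 = 132 m and 2√(Dt) = 2√(0.64 × 110) = 16.78 m.
Argument (x−vt)/(2√(Dt)) = (100 − 132)/16.78 = -1.907; ½·erfc(-1.907) = 0.9965.
C = 16 × 0.9965 = 15.9 mg/L.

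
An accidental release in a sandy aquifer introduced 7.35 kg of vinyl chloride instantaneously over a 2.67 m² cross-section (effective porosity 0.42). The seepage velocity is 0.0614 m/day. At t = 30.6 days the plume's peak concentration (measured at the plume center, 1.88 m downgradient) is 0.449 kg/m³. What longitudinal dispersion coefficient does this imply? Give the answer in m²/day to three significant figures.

At the plume center C_max = M/(n_e·A·√(4πDt)), so D = M²/(4πt·(n_e·A·C_max)²).
n_e·A·C_max = 0.42 × 2.67 × 0.449 = 0.5035 kg/m.
D = 7.35²/(4π × 30.6 × 0.5035²) = 0.554 m²/day.

0.554 m²/day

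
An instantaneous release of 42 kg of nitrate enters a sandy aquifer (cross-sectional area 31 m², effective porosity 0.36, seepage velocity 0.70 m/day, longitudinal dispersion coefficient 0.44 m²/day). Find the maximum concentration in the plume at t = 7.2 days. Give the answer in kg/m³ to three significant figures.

The peak of an instantaneous 1D plume sits at x = vt; there the Gaussian factor is 1 and C_max = M/(n_e·A·√(4πDt)), where n_e·A is the pore area the mass is dissolved in.
√(4πDt) = √(4π × 0.44 × 7.2) = 6.310 m, so C_max = 42/(0.36 × 31 × 6.310) = 0.596 kg/m³.

0.596 kg/m³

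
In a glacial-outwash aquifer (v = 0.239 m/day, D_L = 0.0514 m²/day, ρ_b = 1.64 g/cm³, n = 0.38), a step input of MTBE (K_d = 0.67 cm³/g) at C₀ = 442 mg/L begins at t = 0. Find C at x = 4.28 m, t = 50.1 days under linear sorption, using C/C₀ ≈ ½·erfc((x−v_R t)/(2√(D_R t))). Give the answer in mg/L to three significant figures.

Retardation factor R = 1 + ρ_b·K_d/n = 1 + 1.64 × 0.67/0.38 = 3.892.
Sorption retards both mechanisms: v_R = v/R = 0.06141 m/day, D_R = D/R = 0.01321 m²/day.
v_R·t = 0.06141 × 50.1 = 3.076641 m; 2√(D_R t) = 1.627 m; argument = (4.28 − 3.076641)/1.627 = 0.7396.
C = C₀ × ½·erfc(0.7396) = 442 × 0.1478 = 65.3 mg/L.

65.3 mg/L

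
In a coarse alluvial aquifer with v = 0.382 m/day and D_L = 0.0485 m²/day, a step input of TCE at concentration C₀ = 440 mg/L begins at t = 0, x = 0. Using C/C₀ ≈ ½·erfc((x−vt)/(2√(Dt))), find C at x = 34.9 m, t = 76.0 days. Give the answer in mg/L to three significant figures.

For a continuous step input, C/C₀ ≈ ½·erfc((x−vt)/(2√(Dt))).
vt = 0.382 × 76.0 = 29.032 m and 2√(Dt) = 2√(0.0485 × 76.0) = 3.840 m.
Argument (x−vt)/(2√(Dt)) = (34.9 − 29.032)/3.840 = 1.528; ½·erfc(1.528) = 0.01535.
C = 440 × 0.01535 = 6.75 mg/L.

6.75 mg/L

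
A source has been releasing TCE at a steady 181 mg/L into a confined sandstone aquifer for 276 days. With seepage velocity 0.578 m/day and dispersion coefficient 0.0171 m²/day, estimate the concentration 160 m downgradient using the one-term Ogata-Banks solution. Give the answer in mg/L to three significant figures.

For a continuous step input, C/C₀ ≈ ½·erfc((x−vt)/(2√(Dt))).
vt = 0.578 × 276 = 159.528 m and 2√(Dt) = 2√(0.0171 × 276) = 4.345 m.
Argument (x−vt)/(2√(Dt)) = (160 − 159.528)/4.345 = 0.1086; ½·erfc(0.1086) = 0.4390.
C = 181 × 0.4390 = 79.5 mg/L.

79.5 mg/L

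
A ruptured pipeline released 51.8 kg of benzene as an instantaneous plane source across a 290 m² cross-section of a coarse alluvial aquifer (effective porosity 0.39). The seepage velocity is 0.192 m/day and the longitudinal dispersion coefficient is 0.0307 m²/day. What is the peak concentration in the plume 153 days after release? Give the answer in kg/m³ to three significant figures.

The peak of an instantaneous 1D plume sits at x = vt; there the Gaussian factor is 1 and C_max = M/(n_e·A·√(4πDt)), where n_e·A is the pore area the mass is dissolved in.
√(4πDt) = √(4π × 0.0307 × 153) = 7.683 m, so C_max = 51.8/(0.39 × 290 × 7.683) = 0.0596 kg/m³.

0.0596 kg/m³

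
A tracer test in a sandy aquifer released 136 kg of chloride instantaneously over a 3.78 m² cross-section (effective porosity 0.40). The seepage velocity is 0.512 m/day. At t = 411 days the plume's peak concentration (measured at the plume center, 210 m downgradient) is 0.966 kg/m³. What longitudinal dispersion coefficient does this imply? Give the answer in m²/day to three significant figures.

1.68 m²/day

At the plume center C_max = M/(n_e·A·√(4πDt)), so D = M²/(4πt·(n_e·A·C_max)²).
n_e·A·C_max = 0.40 × 3.78 × 0.966 = 1.461 kg/m.
D = 136²/(4π × 411 × 1.461²) = 1.68 m²/day.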